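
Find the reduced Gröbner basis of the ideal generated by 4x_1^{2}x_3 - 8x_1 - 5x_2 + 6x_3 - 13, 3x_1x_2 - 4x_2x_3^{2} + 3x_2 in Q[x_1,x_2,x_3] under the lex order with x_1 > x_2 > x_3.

G = {x_1^{2}x_3 - 2x_1 - \tfrac{5}{4}x_2 + \tfrac{3}{2}x_3 - \tfrac{13}{4}, x_1x_2 - \tfrac{4}{3}x_2x_3^{2} + x_2, x_2^{2} - \tfrac{64}{45}x_2x_3^{5} + \tfrac{32}{15}x_2x_3^{3} + \tfrac{32}{15}x_2x_3^{2} - 2x_2x_3 + x_2}

The reduced Gröbner basis is the canonical form of the ideal for this ordering.

f_1 = 4x_1^{2}x_3 - 8x_1 - 5x_2 + 6x_3 - 13, LT = x_1^{2}x_3.
f_2 = 3x_1x_2 - 4x_2x_3^{2} + 3x_2, LT = x_1x_2.

S(f_1,f_2): lcm = x_1^{2}x_2x_3. S = \tfrac{4}{3}x_1x_2x_3^{3} - x_1x_2x_3 - 2x_1x_2 - \tfrac{5}{4}x_2^{2} + \tfrac{3}{2}x_2x_3 - \tfrac{13}{4}x_2.
  leading term x_1x_2x_3^{3}: subtract (\tfrac{4}{9}x_3^{3})·f_2 from \tfrac{4}{3}x_1x_2x_3^{3} - x_1x_2x_3 - 2x_1x_2 - \tfrac{5}{4}x_2^{2} + \tfrac{3}{2}x_2x_3 - \tfrac{13}{4}x_2 → -x_1x_2x_3 - 2x_1x_2 - \tfrac{5}{4}x_2^{2} + \tfrac{16}{9}x_2x_3^{5} - \tfrac{4}{3}x_2x_3^{3} + \tfrac{3}{2}x_2x_3 - \tfrac{13}{4}x_2
  leading term x_1x_2x_3: subtract (-\tfrac{1}{3}x_3)·f_2 from -x_1x_2x_3 - 2x_1x_2 - \tfrac{5}{4}x_2^{2} + \tfrac{16}{9}x_2x_3^{5} - \tfrac{4}{3}x_2x_3^{3} + \tfrac{3}{2}x_2x_3 - \tfrac{13}{4}x_2 → -2x_1x_2 - \tfrac{5}{4}x_2^{2} + \tfrac{16}{9}x_2x_3^{5} - \tfrac{8}{3}x_2x_3^{3} + \tfrac{5}{2}x_2x_3 - \tfrac{13}{4}x_2
  leading term x_1x_2: subtract (-\tfrac{2}{3})·f_2 from -2x_1x_2 - \tfrac{5}{4}x_2^{2} + \tfrac{16}{9}x_2x_3^{5} - \tfrac{8}{3}x_2x_3^{3} + \tfrac{5}{2}x_2x_3 - \tfrac{13}{4}x_2 → -\tfrac{5}{4}x_2^{2} + \tfrac{16}{9}x_2x_3^{5} - \tfrac{8}{3}x_2x_3^{3} - \tfrac{8}{3}x_2x_3^{2} + \tfrac{5}{2}x_2x_3 - \tfrac{5}{4}x_2
  leading term x_2^{2}: no divisor's leading term divides it; move -\tfrac{5}{4}x_2^{2} to the remainder.
  leading term x_2x_3^{5}: no divisor's leading term divides it; move \tfrac{16}{9}x_2x_3^{5} to the remainder.
  leading term x_2x_3^{3}: no divisor's leading term divides it; move -\tfrac{8}{3}x_2x_3^{3} to the remainder.
  leading term x_2x_3^{2}: no divisor's leading term divides it; move -\tfrac{8}{3}x_2x_3^{2} to the remainder.
  leading term x_2x_3: no divisor's leading term divides it; move \tfrac{5}{2}x_2x_3 to the remainder.
  leading term x_2: no divisor's leading term divides it; move -\tfrac{5}{4}x_2 to the remainder.
  remainder -\tfrac{5}{4}x_2^{2} + \tfrac{16}{9}x_2x_3^{5} - \tfrac{8}{3}x_2x_3^{3} - \tfrac{8}{3}x_2x_3^{2} + \tfrac{5}{2}x_2x_3 - \tfrac{5}{4}x_2 ≠ 0; add g_3 = -\tfrac{5}{4}x_2^{2} + \tfrac{16}{9}x_2x_3^{5} - \tfrac{8}{3}x_2x_3^{3} - \tfrac{8}{3}x_2x_3^{2} + \tfrac{5}{2}x_2x_3 - \tfrac{5}{4}x_2 to the basis.

The other S-polynomials (S(f_1,g_3), S(f_2,g_3)) all reduce to 0 modulo the current basis, so we have a Gröbner basis.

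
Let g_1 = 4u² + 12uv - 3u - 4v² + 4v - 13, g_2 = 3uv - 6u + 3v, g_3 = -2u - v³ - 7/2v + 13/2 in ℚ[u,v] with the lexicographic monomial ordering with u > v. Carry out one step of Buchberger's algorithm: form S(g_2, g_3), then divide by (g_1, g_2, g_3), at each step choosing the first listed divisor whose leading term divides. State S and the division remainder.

lcm(LM(g_2), LM(g_3)) = uv.
S = (lcm/LT(g_2))·g_2 − (lcm/LT(g_3))·g_3 = -2u - ½v⁴ - 7/4v² + 17/4v.
Reduce S modulo (g_1, g_2, g_3) in that order:
  leading term u: subtract (1)·g_3 from -2u - ½v⁴ - 7/4v² + 17/4v → -½v⁴ + v³ - 7/4v² + 31/4v - 13/2
  leading term v⁴: no divisor's leading term divides it; move -½v⁴ to the remainder.
  leading term v³: no divisor's leading term divides it; move v³ to the remainder.
  leading term v²: no divisor's leading term divides it; move -7/4v² to the remainder.
  leading term v: no divisor's leading term divides it; move 31/4v to the remainder.
  leading term 1: no divisor's leading term divides it; move -13/2 to the remainder.
The remainder -½v⁴ + v³ - 7/4v² + 31/4v - 13/2 is nonzero, so it would be added as the next basis element.

S(g_2, g_3) = -2u - ½v⁴ - 7/4v² + 17/4v; remainder on division = -½v⁴ + v³ - 7/4v² + 31/4v - 13/2.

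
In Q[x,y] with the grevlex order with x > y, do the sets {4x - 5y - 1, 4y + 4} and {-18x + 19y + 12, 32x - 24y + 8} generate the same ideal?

Since reduced Gröbner bases are canonical representatives of ideals under a given ordering, it suffices to compute and compare them.
Buchberger on the first generating set:
f_1 = 4x - 5y - 1, LT = x.
f_2 = 4y + 4, LT = y.

S(f_1,f_2): leading monomials are coprime, so the S-polynomial reduces to 0 (Buchberger's first criterion).
Every S-polynomial of the final basis reduces to 0, so we have a Gröbner basis.
Inter-reduce: drop elements whose leading term is divisible by another's, tail-reduce, and make monic.
Reduced Gröbner basis: {x + 1, y + 1}.

Buchberger on the second generating set:
h_1 = -18x + 19y + 12, LT = x.
h_2 = 32x - 24y + 8, LT = x.

S(h_1,h_2): lcm = x. S = -11/36y - 11/12.
  leading term y: no divisor's leading term divides it; move -11/36y to the remainder.
  leading term 1: no divisor's leading term divides it; move -11/12 to the remainder.
  remainder -11/36y - 11/12 ≠ 0; add k_3 = -11/36y - 11/12 to the basis.

S(h_1,k_3): leading monomials are coprime, so the S-polynomial reduces to 0 (Buchberger's first criterion).
S(h_2,k_3): leading monomials are coprime, so the S-polynomial reduces to 0 (Buchberger's first criterion).
Every S-polynomial of the final basis reduces to 0, so we have a Gröbner basis.
Inter-reduce: drop elements whose leading term is divisible by another's, tail-reduce, and make monic.
Reduced Gröbner basis: {x + 5/2, y + 3}.

Since the reduced bases disagree, the two ideals are not the same.

No, the ideals differ.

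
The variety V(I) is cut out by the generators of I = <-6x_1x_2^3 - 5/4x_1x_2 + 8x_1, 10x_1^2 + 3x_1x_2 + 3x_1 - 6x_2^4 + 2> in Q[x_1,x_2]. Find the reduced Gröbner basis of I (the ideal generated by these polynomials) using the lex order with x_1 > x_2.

The reduced Gröbner basis is the canonical form of the ideal for this ordering.

f_1 = -6x_1x_2^3 - 5/4x_1x_2 + 8x_1, LT = x_1x_2^3.
f_2 = 10x_1^2 + 3x_1x_2 + 3x_1 - 6x_2^4 + 2, LT = x_1^2.

S(f_1,f_2): lcm = x_1^2x_2^3. S = 5/24x_1^2x_2 - 4/3x_1^2 - 3/10x_1x_2^4 - 3/10x_1x_2^3 + 3/5x_2^7 - 1/5x_2^3.
  leading term x_1^2x_2: subtract (1/48x_2)·f_2 from 5/24x_1^2x_2 - 4/3x_1^2 - 3/10x_1x_2^4 - 3/10x_1x_2^3 + 3/5x_2^7 - 1/5x_2^3 → -4/3x_1^2 - 3/10x_1x_2^4 - 3/10x_1x_2^3 - 1/16x_1x_2^2 - 1/16x_1x_2 + 3/5x_2^7 + 1/8x_2^5 - 1/5x_2^3 - 1/24x_2
  leading term x_1^2: subtract (-2/15)·f_2 from -4/3x_1^2 - 3/10x_1x_2^4 - 3/10x_1x_2^3 - 1/16x_1x_2^2 - 1/16x_1x_2 + 3/5x_2^7 + 1/8x_2^5 - 1/5x_2^3 - 1/24x_2 → -3/10x_1x_2^4 - 3/10x_1x_2^3 - 1/16x_1x_2^2 + 27/80x_1x_2 + 2/5x_1 + 3/5x_2^7 + 1/8x_2^5 - 4/5x_2^4 - 1/5x_2^3 - 1/24x_2 + 4/15
  leading term x_1x_2^4: subtract (1/20x_2)·f_1 from -3/10x_1x_2^4 - 3/10x_1x_2^3 - 1/16x_1x_2^2 + 27/80x_1x_2 + 2/5x_1 + 3/5x_2^7 + 1/8x_2^5 - 4/5x_2^4 - 1/5x_2^3 - 1/24x_2 + 4/15 → -3/10x_1x_2^3 - 1/16x_1x_2 + 2/5x_1 + 3/5x_2^7 + 1/8x_2^5 - 4/5x_2^4 - 1/5x_2^3 - 1/24x_2 + 4/15
  leading term x_1x_2^3: subtract (1/20)·f_1 from -3/10x_1x_2^3 - 1/16x_1x_2 + 2/5x_1 + 3/5x_2^7 + 1/8x_2^5 - 4/5x_2^4 - 1/5x_2^3 - 1/24x_2 + 4/15 → 3/5x_2^7 + 1/8x_2^5 - 4/5x_2^4 - 1/5x_2^3 - 1/24x_2 + 4/15
  leading term x_2^7: no divisor's leading term divides it; move 3/5x_2^7 to the remainder.
  leading term x_2^5: no divisor's leading term divides it; move 1/8x_2^5 to the remainder.
  leading term x_2^4: no divisor's leading term divides it; move -4/5x_2^4 to the remainder.
  leading term x_2^3: no divisor's leading term divides it; move -1/5x_2^3 to the remainder.
  leading term x_2: no divisor's leading term divides it; move -1/24x_2 to the remainder.
  leading term 1: no divisor's leading term divides it; move 4/15 to the remainder.
  remainder 3/5x_2^7 + 1/8x_2^5 - 4/5x_2^4 - 1/5x_2^3 - 1/24x_2 + 4/15 ≠ 0; add g_3 = 3/5x_2^7 + 1/8x_2^5 - 4/5x_2^4 - 1/5x_2^3 - 1/24x_2 + 4/15 to the basis.

S(f_1,g_3): lcm = x_1x_2^7. S = 1/3x_1x_2^3 + 5/72x_1x_2 - 4/9x_1.
  leading term x_1x_2^3: subtract (-1/18)·f_1 from 1/3x_1x_2^3 + 5/72x_1x_2 - 4/9x_1 → 0
  remainder 0.

S(f_2,g_3): leading monomials are coprime, so the S-polynomial reduces to 0 (Buchberger's first criterion).
Every S-polynomial of the final basis reduces to 0, so we have a Gröbner basis.

G = {x_1^2 + 3/10x_1x_2 + 3/10x_1 - 3/5x_2^4 + 1/5, x_1x_2^3 + 5/24x_1x_2 - 4/3x_1, x_2^7 + 5/24x_2^5 - 4/3x_2^4 - 1/3x_2^3 - 5/72x_2 + 4/9}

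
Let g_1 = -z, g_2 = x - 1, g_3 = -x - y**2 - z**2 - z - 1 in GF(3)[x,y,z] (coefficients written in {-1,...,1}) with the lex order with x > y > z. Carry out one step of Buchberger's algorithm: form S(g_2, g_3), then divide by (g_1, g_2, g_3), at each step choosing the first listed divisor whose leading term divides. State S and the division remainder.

S(g_2, g_3) = -y**2 - z**2 - z + 1; remainder on division = -y**2 + 1.

lcm(LM(g_2), LM(g_3)) = x.
S = (lcm/LT(g_2))·g_2 − (lcm/LT(g_3))·g_3 = -y**2 - z**2 - z + 1.
Reduce S modulo (g_1, g_2, g_3) in that order:
  leading term y**2: no divisor's leading term divides it; move -y**2 to the remainder.
  leading term z**2: subtract (z)·g_1 from -z**2 - z + 1 → -z + 1
  leading term z: subtract (1)·g_1 from -z + 1 → 1
  leading term 1: no divisor's leading term divides it; move 1 to the remainder.
The remainder -y**2 + 1 is nonzero, so it would be added as the next basis element.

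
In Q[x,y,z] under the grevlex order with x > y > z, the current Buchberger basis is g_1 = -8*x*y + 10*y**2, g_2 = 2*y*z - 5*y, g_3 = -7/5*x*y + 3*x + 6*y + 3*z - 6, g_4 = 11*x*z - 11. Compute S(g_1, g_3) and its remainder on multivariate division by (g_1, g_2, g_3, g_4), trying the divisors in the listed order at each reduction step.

lcm(LM(g_1), LM(g_3)) = x*y.
S = (lcm/LT(g_1))·g_1 − (lcm/LT(g_3))·g_3 = -5/4*y**2 + 15/7*x + 30/7*y + 15/7*z - 30/7.
Reduce S modulo (g_1, g_2, g_3, g_4) in that order:
  leading term y**2: no divisor's leading term divides it; move -5/4*y**2 to the remainder.
  leading term x: no divisor's leading term divides it; move 15/7*x to the remainder.
  leading term y: no divisor's leading term divides it; move 30/7*y to the remainder.
  leading term z: no divisor's leading term divides it; move 15/7*z to the remainder.
  leading term 1: no divisor's leading term divides it; move -30/7 to the remainder.
The remainder -5/4*y**2 + 15/7*x + 30/7*y + 15/7*z - 30/7 is nonzero, so it would be added as the next basis element.

S(g_1, g_3) = -5/4*y**2 + 15/7*x + 30/7*y + 15/7*z - 30/7; remainder on division = -5/4*y**2 + 15/7*x + 30/7*y + 15/7*z - 30/7.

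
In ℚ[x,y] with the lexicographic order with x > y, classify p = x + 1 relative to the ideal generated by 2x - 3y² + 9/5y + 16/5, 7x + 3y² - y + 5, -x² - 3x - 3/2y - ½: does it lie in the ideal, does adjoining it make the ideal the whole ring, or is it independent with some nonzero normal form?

x + 1 lies in I (it reduces to 0).

First compute the reduced Gröbner basis of I by Buchberger's algorithm.
f_1 = 2x - 3y² + 9/5y + 16/5, LT = x.
f_2 = 7x + 3y² - y + 5, LT = x.
f_3 = -x² - 3x - 3/2y - ½, LT = x².

S(f_1,f_2): lcm = x. S = -27/14y² + 73/70y + 31/35.
  leading term y²: no divisor's leading term divides it; move -27/14y² to the remainder.
  leading term y: no divisor's leading term divides it; move 73/70y to the remainder.
  leading term 1: no divisor's leading term divides it; move 31/35 to the remainder.
  remainder -27/14y² + 73/70y + 31/35 ≠ 0; add h_4 = -27/14y² + 73/70y + 31/35 to the basis.

S(f_1,f_3): lcm = x². S = -3/2xy² + 9/10xy - 7/5x - 3/2y - ½.
  leading term xy²: subtract (-¾y²)·f_1 from -3/2xy² + 9/10xy - 7/5x - 3/2y - ½ → 9/10xy - 7/5x - 9/4y⁴ + 27/20y³ + 12/5y² - 3/2y - ½
  leading term xy: subtract (9/20y)·f_1 from 9/10xy - 7/5x - 9/4y⁴ + 27/20y³ + 12/5y² - 3/2y - ½ → -7/5x - 9/4y⁴ + 27/10y³ + 159/100y² - 147/50y - ½
  leading term x: subtract (-7/10)·f_1 from -7/5x - 9/4y⁴ + 27/10y³ + 159/100y² - 147/50y - ½ → -9/4y⁴ + 27/10y³ - 51/100y² - 42/25y + 87/50
  leading term y⁴: subtract (7/6y²)·h_4 from -9/4y⁴ + 27/10y³ - 51/100y² - 42/25y + 87/50 → 89/60y³ - 463/300y² - 42/25y + 87/50
  leading term y³: subtract (-623/810y)·h_4 from 89/60y³ - 463/300y² - 42/25y + 87/50 → -1501/2025y² - 809/810y + 87/50
  leading term y²: subtract (21014/54675)·h_4 from -1501/2025y² - 809/810y + 87/50 → -765221/546750y + 765221/546750
  leading term y: no divisor's leading term divides it; move -765221/546750y to the remainder.
  leading term 1: no divisor's leading term divides it; move 765221/546750 to the remainder.
  remainder -765221/546750y + 765221/546750 ≠ 0; add h_5 = -765221/546750y + 765221/546750 to the basis.

The other S-polynomials (S(f_2,f_3), S(f_1,h_4), S(f_2,h_4), S(f_3,h_4), S(f_1,h_5), S(f_2,h_5), S(f_3,h_5), S(h_4,h_5)) all reduce to 0 modulo the current basis, so we have a Gröbner basis.
Inter-reduce: drop elements whose leading term is divisible by another's, tail-reduce, and make monic.
Reduced Gröbner basis: {x + 1, y - 1}.
Label its elements g_1 = x + 1, g_2 = y - 1.

Reduce p = x + 1 modulo G:
  leading term x: subtract (1)·g_1 from x + 1 → 0
  normal form = 0.
Since the normal form is 0, p ∈ I.

Ideal membership is decidable via reduction modulo a Gröbner basis.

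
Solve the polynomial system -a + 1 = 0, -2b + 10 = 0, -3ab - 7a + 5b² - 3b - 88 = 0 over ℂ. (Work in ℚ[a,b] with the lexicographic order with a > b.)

Compute a lex Gröbner basis by Buchberger's algorithm.
f_1 = -a + 1, LT = a.
f_2 = -2b + 10, LT = b.
f_3 = -3ab - 7a + 5b² - 3b - 88, LT = ab.

The S-polynomials (S(f_1,f_2), S(f_1,f_3), S(f_2,f_3)) all reduce to 0 modulo the current basis, so we have a Gröbner basis.
Inter-reduce: drop elements whose leading term is divisible by another's, tail-reduce, and make monic.
Reduced Gröbner basis: {a - 1, b - 5}.

Since the basis is lex-ordered, b - 5 is univariate in b. Its roots are {5}. Back-substituting each root into the other basis elements fixes the other coordinates.
  b = 5: the earlier basis element becomes a - 1 = 0, giving a = 1 — point (1, 5).
A lex Gröbner basis triangularizes the system, enabling back-substitution.

{(1, 5)}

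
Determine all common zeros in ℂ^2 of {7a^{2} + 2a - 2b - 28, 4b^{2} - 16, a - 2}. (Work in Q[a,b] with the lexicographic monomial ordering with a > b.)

{(2, 2)}

Compute a lex Gröbner basis by Buchberger's algorithm.
f_1 = 7a^{2} + 2a - 2b - 28, LT = a^{2}.
f_2 = 4b^{2} - 16, LT = b^{2}.
f_3 = a - 2, LT = a.

S(f_1,f_3): lcm = a^{2}. S = \tfrac{16}{7}a - \tfrac{2}{7}b - 4.
  reduce S modulo (f_1, f_2, f_3):
  remainder -\tfrac{2}{7}b + \tfrac{4}{7} ≠ 0; add h_4 = -\tfrac{2}{7}b + \tfrac{4}{7} to the basis.

The other S-polynomials (S(f_1,f_2), S(f_2,f_3), S(f_1,h_4), S(f_2,h_4), S(f_3,h_4)) all reduce to 0 modulo the current basis, so we have a Gröbner basis.
Inter-reduce: drop elements whose leading term is divisible by another's, tail-reduce, and make monic.
Reduced Gröbner basis: {a - 2, b - 2}.

The lex basis is triangular: the last element involves only b. Solving b - 2 = 0 gives b ∈ {2}; substituting each value into the earlier elements determines the remaining variables.
  b = 2: the earlier basis element becomes a - 2 = 0, giving a = 2 — point (2, 2).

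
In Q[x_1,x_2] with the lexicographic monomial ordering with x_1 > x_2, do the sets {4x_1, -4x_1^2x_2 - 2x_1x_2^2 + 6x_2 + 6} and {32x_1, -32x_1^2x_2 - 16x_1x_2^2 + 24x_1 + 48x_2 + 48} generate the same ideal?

Yes, the ideals are equal.

For a fixed monomial order, each ideal has a unique reduced Gröbner basis; comparing bases decides equality.
Buchberger on the first generating set:
f_1 = 4x_1, LT = x_1.
f_2 = -4x_1^2x_2 - 2x_1x_2^2 + 6x_2 + 6, LT = x_1^2x_2.

S(f_1,f_2): lcm = x_1^2x_2. S = -1/2x_1x_2^2 + 3/2x_2 + 3/2.
  reduce S modulo (f_1, f_2):
  remainder 3/2x_2 + 3/2 ≠ 0; add g_3 = 3/2x_2 + 3/2 to the basis.

The other S-polynomials (S(f_1,g_3), S(f_2,g_3)) all reduce to 0 modulo the current basis, so we have a Gröbner basis.
Inter-reduce: drop elements whose leading term is divisible by another's, tail-reduce, and make monic.
Reduced Gröbner basis: {x_1, x_2 + 1}.

Buchberger on the second generating set:
h_1 = 32x_1, LT = x_1.
h_2 = -32x_1^2x_2 - 16x_1x_2^2 + 24x_1 + 48x_2 + 48, LT = x_1^2x_2.

S(h_1,h_2): lcm = x_1^2x_2. S = -1/2x_1x_2^2 + 3/4x_1 + 3/2x_2 + 3/2.
  reduce S modulo (h_1, h_2):
  remainder 3/2x_2 + 3/2 ≠ 0; add k_3 = 3/2x_2 + 3/2 to the basis.

The other S-polynomials (S(h_1,k_3), S(h_2,k_3)) all reduce to 0 modulo the current basis, so we have a Gröbner basis.
Inter-reduce: drop elements whose leading term is divisible by another's, tail-reduce, and make monic.
Reduced Gröbner basis: {x_1, x_2 + 1}.

The two bases agree; hence the ideals are identical.
The same test decides containment: I ⊆ J iff every generator of I reduces to 0 modulo a Gröbner basis of J.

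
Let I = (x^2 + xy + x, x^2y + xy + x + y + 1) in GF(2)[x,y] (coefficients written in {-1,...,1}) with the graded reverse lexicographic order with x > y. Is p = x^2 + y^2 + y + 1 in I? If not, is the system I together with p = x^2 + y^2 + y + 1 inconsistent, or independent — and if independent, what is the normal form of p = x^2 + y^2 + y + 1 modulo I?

First compute the reduced Gröbner basis of I by Buchberger's algorithm.
f_1 = x^2 + xy + x, LT = x^2.
f_2 = x^2y + xy + x + y + 1, LT = x^2y.

S(f_1,f_2): lcm = x^2y. S = xy^2 + x + y + 1.
  leading term xy^2: no divisor's leading term divides it; move xy^2 to the remainder.
  leading term x: no divisor's leading term divides it; move x to the remainder.
  leading term y: no divisor's leading term divides it; move y to the remainder.
  leading term 1: no divisor's leading term divides it; move 1 to the remainder.
  remainder xy^2 + x + y + 1 ≠ 0; add h_3 = xy^2 + x + y + 1 to the basis.

S(f_1,h_3): lcm = x^2y^2. S = xy^3 + xy^2 + x^2 + xy + x.
  leading term xy^3: subtract (y)·h_3 from xy^3 + xy^2 + x^2 + xy + x → xy^2 + x^2 + y^2 + x + y
  leading term xy^2: subtract (1)·h_3 from xy^2 + x^2 + y^2 + x + y → x^2 + y^2 + 1
  leading term x^2: subtract (1)·f_1 from x^2 + y^2 + 1 → xy + y^2 + x + 1
  leading term xy: no divisor's leading term divides it; move xy to the remainder.
  leading term y^2: no divisor's leading term divides it; move y^2 to the remainder.
  leading term x: no divisor's leading term divides it; move x to the remainder.
  leading term 1: no divisor's leading term divides it; move 1 to the remainder.
  remainder xy + y^2 + x + 1 ≠ 0; add h_4 = xy + y^2 + x + 1 to the basis.

S(h_3,h_4): lcm = xy^2. S = y^3 + xy + x + 1.
  leading term y^3: no divisor's leading term divides it; move y^3 to the remainder.
  leading term xy: subtract (1)·h_4 from xy + x + 1 → y^2
  leading term y^2: no divisor's leading term divides it; move y^2 to the remainder.
  remainder y^3 + y^2 ≠ 0; add h_5 = y^3 + y^2 to the basis.

The other S-polynomials (S(f_2,h_3), S(f_1,h_4), S(f_2,h_4), S(f_1,h_5), S(f_2,h_5), S(h_3,h_5), S(h_4,h_5)) all reduce to 0 modulo the current basis, so we have a Gröbner basis.
Inter-reduce: drop elements whose leading term is divisible by another's, tail-reduce, and make monic.
Reduced Gröbner basis: {y^3 + y^2, x^2 + y^2 + 1, xy + y^2 + x + 1}.
Label its elements g_1 = y^3 + y^2, g_2 = x^2 + y^2 + 1, g_3 = xy + y^2 + x + 1.

Reduce p = x^2 + y^2 + y + 1 modulo G:
  leading term x^2: subtract (1)·g_2 from x^2 + y^2 + y + 1 → y
  leading term y: no divisor's leading term divides it; move y to the remainder.
  normal form = y.
The normal form is nonzero, so p ∉ I. Since p minus its normal form lies in I, I + (p) = I + (r) where r = y; decide whether this ideal is the whole ring.
Run Buchberger on G together with r (pairs among the g_i already reduce to 0 since G is a Gröbner basis):
g_1 = y^3 + y^2, LT = y^3.
g_2 = x^2 + y^2 + 1, LT = x^2.
g_3 = xy + y^2 + x + 1, LT = xy.
r = y, LT = y.

S(g_3,r): lcm = xy. S = y^2 + x + 1.
  leading term y^2: subtract (y)·r from y^2 + x + 1 → x + 1
  leading term x: no divisor's leading term divides it; move x to the remainder.
  leading term 1: no divisor's leading term divides it; move 1 to the remainder.
  remainder x + 1 ≠ 0; add m_5 = x + 1 to the basis.

The other S-polynomials (S(g_1,g_2), S(g_1,g_3), S(g_1,r), S(g_2,g_3), S(g_2,r), S(g_1,m_5), S(g_2,m_5), S(g_3,m_5), S(r,m_5)) all reduce to 0 modulo the current basis, so we have a Gröbner basis.
Inter-reduce: drop elements whose leading term is divisible by another's, tail-reduce, and make monic.
Reduced Gröbner basis: {x + 1, y}.
The reduced Gröbner basis of I + (p) is {x + 1, y} ≠ {1}, a proper ideal, so the enlarged system stays consistent: p is independent of I, with normal form y.

x^2 + y^2 + y + 1 is independent of I; its normal form modulo I is y.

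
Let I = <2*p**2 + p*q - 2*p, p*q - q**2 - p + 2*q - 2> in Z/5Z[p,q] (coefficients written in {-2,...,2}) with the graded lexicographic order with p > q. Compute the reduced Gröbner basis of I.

f_1 = 2*p**2 + p*q - 2*p, LT = p**2.
f_2 = p*q - q**2 - p + 2*q - 2, LT = p*q.

S(f_1,f_2): lcm = p**2*q. S = -p*q**2 + p**2 + 2*p*q + 2*p.
  leading term p*q**2: subtract (-q)·f_2 from -p*q**2 + p**2 + 2*p*q + 2*p → -q**3 + p**2 + p*q + 2*q**2 + 2*p - 2*q
  leading term q**3: no divisor's leading term divides it; move -q**3 to the remainder.
  leading term p**2: subtract (-2)·f_1 from p**2 + p*q + 2*q**2 + 2*p - 2*q → -2*p*q + 2*q**2 - 2*p - 2*q
  leading term p*q: subtract (-2)·f_2 from -2*p*q + 2*q**2 - 2*p - 2*q → p + 2*q + 1
  leading term p: no divisor's leading term divides it; move p to the remainder.
  leading term q: no divisor's leading term divides it; move 2*q to the remainder.
  leading term 1: no divisor's leading term divides it; move 1 to the remainder.
  remainder -q**3 + p + 2*q + 1 ≠ 0; add g_3 = -q**3 + p + 2*q + 1 to the basis.

S(f_1,g_3): leading monomials are coprime, so the S-polynomial reduces to 0 (Buchberger's first criterion).
S(f_2,g_3): lcm = p*q**3. S = -q**4 - p*q**2 + 2*q**3 + p**2 + 2*p*q - 2*q**2 + p.
  leading term q**4: subtract (q)·g_3 from -q**4 - p*q**2 + 2*q**3 + p**2 + 2*p*q - 2*q**2 + p → -p*q**2 + 2*q**3 + p**2 + p*q + q**2 + p - q
  leading term p*q**2: subtract (-q)·f_2 from -p*q**2 + 2*q**3 + p**2 + p*q + q**2 + p - q → q**3 + p**2 - 2*q**2 + p + 2*q
  leading term q**3: subtract (-1)·g_3 from q**3 + p**2 - 2*q**2 + p + 2*q → p**2 - 2*q**2 + 2*p - q + 1
  leading term p**2: subtract (-2)·f_1 from p**2 - 2*q**2 + 2*p - q + 1 → 2*p*q - 2*q**2 - 2*p - q + 1
  leading term p*q: subtract (2)·f_2 from 2*p*q - 2*q**2 - 2*p - q + 1 → 0
  remainder 0.

Every S-polynomial of the final basis reduces to 0, so we have a Gröbner basis.

G = {q**3 - p - 2*q - 1, p**2 - 2*q**2 + 2*p - q + 1, p*q - q**2 - p + 2*q - 2}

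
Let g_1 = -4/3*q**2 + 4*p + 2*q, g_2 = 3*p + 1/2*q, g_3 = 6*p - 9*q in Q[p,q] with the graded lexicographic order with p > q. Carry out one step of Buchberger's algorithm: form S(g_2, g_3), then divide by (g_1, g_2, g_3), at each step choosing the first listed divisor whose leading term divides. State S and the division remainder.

S(g_2, g_3) = 5/3*q; remainder on division = 5/3*q.

lcm(LM(g_2), LM(g_3)) = p.
S = (lcm/LT(g_2))·g_2 − (lcm/LT(g_3))·g_3 = 5/3*q.
Reduce S modulo (g_1, g_2, g_3) in that order:
  leading term q: no divisor's leading term divides it; move 5/3*q to the remainder.
The remainder 5/3*q is nonzero, so it would be added as the next basis element.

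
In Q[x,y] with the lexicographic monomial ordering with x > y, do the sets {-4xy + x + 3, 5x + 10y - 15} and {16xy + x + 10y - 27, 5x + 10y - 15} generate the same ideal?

For a fixed monomial order, each ideal has a unique reduced Gröbner basis; comparing bases decides equality.
Buchberger on the first generating set:
f_1 = -4xy + x + 3, LT = xy.
f_2 = 5x + 10y - 15, LT = x.

S(f_1,f_2): lcm = xy. S = -\tfrac{1}{4}x - 2y^{2} + 3y - \tfrac{3}{4}.
  reduce S modulo (f_1, f_2):
  remainder -2y^{2} + \tfrac{7}{2}y - \tfrac{3}{2} ≠ 0; add g_3 = -2y^{2} + \tfrac{7}{2}y - \tfrac{3}{2} to the basis.

The other S-polynomials (S(f_1,g_3), S(f_2,g_3)) all reduce to 0 modulo the current basis, so we have a Gröbner basis.
Inter-reduce: drop elements whose leading term is divisible by another's, tail-reduce, and make monic.
Reduced Gröbner basis: {x + 2y - 3, y^{2} - \tfrac{7}{4}y + \tfrac{3}{4}}.

Buchberger on the second generating set:
h_1 = 16xy + x + 10y - 27, LT = xy.
h_2 = 5x + 10y - 15, LT = x.

S(h_1,h_2): lcm = xy. S = \tfrac{1}{16}x - 2y^{2} + \tfrac{29}{8}y - \tfrac{27}{16}.
  reduce S modulo (h_1, h_2):
  remainder -2y^{2} + \tfrac{7}{2}y - \tfrac{3}{2} ≠ 0; add k_3 = -2y^{2} + \tfrac{7}{2}y - \tfrac{3}{2} to the basis.

The other S-polynomials (S(h_1,k_3), S(h_2,k_3)) all reduce to 0 modulo the current basis, so we have a Gröbner basis.
Inter-reduce: drop elements whose leading term is divisible by another's, tail-reduce, and make monic.
Reduced Gröbner basis: {x + 2y - 3, y^{2} - \tfrac{7}{4}y + \tfrac{3}{4}}.

Same reduced basis, so the two generating sets span the same ideal.

Yes, the ideals are equal.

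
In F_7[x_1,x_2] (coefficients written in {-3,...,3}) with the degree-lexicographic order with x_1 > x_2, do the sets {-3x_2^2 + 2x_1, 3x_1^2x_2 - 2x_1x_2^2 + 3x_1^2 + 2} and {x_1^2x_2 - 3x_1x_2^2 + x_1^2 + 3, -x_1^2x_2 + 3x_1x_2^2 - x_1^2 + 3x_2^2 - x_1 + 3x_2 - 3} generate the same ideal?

No, the ideals differ.

Since reduced Gröbner bases are canonical representatives of ideals under a given ordering, it suffices to compute and compare them.
Buchberger on the first generating set:
f_1 = -3x_2^2 + 2x_1, LT = x_2^2.
f_2 = 3x_1^2x_2 - 2x_1x_2^2 + 3x_1^2 + 2, LT = x_1^2x_2.

S(f_1,f_2): lcm = x_1^2x_2^2. S = 3x_1x_2^3 - 3x_1^3 - x_1^2x_2 - 3x_2.
  leading term x_1x_2^3: subtract (-x_1x_2)·f_1 from 3x_1x_2^3 - 3x_1^3 - x_1^2x_2 - 3x_2 → -3x_1^3 + x_1^2x_2 - 3x_2
  leading term x_1^3: no divisor's leading term divides it; move -3x_1^3 to the remainder.
  leading term x_1^2x_2: subtract (-2)·f_2 from x_1^2x_2 - 3x_2 → 3x_1x_2^2 - x_1^2 - 3x_2 - 3
  leading term x_1x_2^2: subtract (-x_1)·f_1 from 3x_1x_2^2 - x_1^2 - 3x_2 - 3 → x_1^2 - 3x_2 - 3
  leading term x_1^2: no divisor's leading term divides it; move x_1^2 to the remainder.
  leading term x_2: no divisor's leading term divides it; move -3x_2 to the remainder.
  leading term 1: no divisor's leading term divides it; move -3 to the remainder.
  remainder -3x_1^3 + x_1^2 - 3x_2 - 3 ≠ 0; add g_3 = -3x_1^3 + x_1^2 - 3x_2 - 3 to the basis.

The other S-polynomials (S(f_1,g_3), S(f_2,g_3)) all reduce to 0 modulo the current basis, so we have a Gröbner basis.
Inter-reduce: drop elements whose leading term is divisible by another's, tail-reduce, and make monic.
Reduced Gröbner basis: {x_1^3 + 2x_1^2 + x_2 + 1, x_1^2x_2 - x_1^2 + 3, x_2^2 - 3x_1}.

Buchberger on the second generating set:
h_1 = x_1^2x_2 - 3x_1x_2^2 + x_1^2 + 3, LT = x_1^2x_2.
h_2 = -x_1^2x_2 + 3x_1x_2^2 - x_1^2 + 3x_2^2 - x_1 + 3x_2 - 3, LT = x_1^2x_2.

S(h_1,h_2): lcm = x_1^2x_2. S = 3x_2^2 - x_1 + 3x_2.
  leading term x_2^2: no divisor's leading term divides it; move 3x_2^2 to the remainder.
  leading term x_1: no divisor's leading term divides it; move -x_1 to the remainder.
  leading term x_2: no divisor's leading term divides it; move 3x_2 to the remainder.
  remainder 3x_2^2 - x_1 + 3x_2 ≠ 0; add k_3 = 3x_2^2 - x_1 + 3x_2 to the basis.

S(h_1,k_3): lcm = x_1^2x_2^2. S = -3x_1x_2^3 - 2x_1^3 + 3x_2.
  leading term x_1x_2^3: subtract (-x_1x_2)·k_3 from -3x_1x_2^3 - 2x_1^3 + 3x_2 → -2x_1^3 - x_1^2x_2 + 3x_1x_2^2 + 3x_2
  leading term x_1^3: no divisor's leading term divides it; move -2x_1^3 to the remainder.
  leading term x_1^2x_2: subtract (-1)·h_1 from -x_1^2x_2 + 3x_1x_2^2 + 3x_2 → x_1^2 + 3x_2 + 3
  leading term x_1^2: no divisor's leading term divides it; move x_1^2 to the remainder.
  leading term x_2: no divisor's leading term divides it; move 3x_2 to the remainder.
  leading term 1: no divisor's leading term divides it; move 3 to the remainder.
  remainder -2x_1^3 + x_1^2 + 3x_2 + 3 ≠ 0; add k_4 = -2x_1^3 + x_1^2 + 3x_2 + 3 to the basis.

The other S-polynomials (S(h_2,k_3), S(h_1,k_4), S(h_2,k_4), S(k_3,k_4)) all reduce to 0 modulo the current basis, so we have a Gröbner basis.
Inter-reduce: drop elements whose leading term is divisible by another's, tail-reduce, and make monic.
Reduced Gröbner basis: {x_1^3 + 3x_1^2 + 2x_2 + 2, x_1^2x_2 + 3x_1x_2 + 3, x_2^2 + 2x_1 + x_2}.

These differ, so the ideals are not equal.
The choice of monomial ordering does not affect the verdict — as long as both bases are computed under the same ordering, their equality decides ideal equality.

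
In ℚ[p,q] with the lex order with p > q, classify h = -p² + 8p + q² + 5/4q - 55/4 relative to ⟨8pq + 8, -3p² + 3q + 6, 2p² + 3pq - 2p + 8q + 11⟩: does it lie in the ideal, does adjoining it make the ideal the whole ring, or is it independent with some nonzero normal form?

First compute the reduced Gröbner basis of I by Buchberger's algorithm.
f_1 = 8pq + 8, LT = pq.
f_2 = -3p² + 3q + 6, LT = p².
f_3 = 2p² + 3pq - 2p + 8q + 11, LT = p².

S(f_1,f_2): lcm = p²q. S = p + q² + 2q.
  leading term p: no divisor's leading term divides it; move p to the remainder.
  leading term q²: no divisor's leading term divides it; move q² to the remainder.
  leading term q: no divisor's leading term divides it; move 2q to the remainder.
  remainder p + q² + 2q ≠ 0; add k_4 = p + q² + 2q to the basis.

S(f_1,f_3): lcm = p²q. S = -3/2pq² + pq + p - 4q² - 11/2q.
  leading term pq²: subtract (-3/16q)·f_1 from -3/2pq² + pq + p - 4q² - 11/2q → pq + p - 4q² - 4q
  leading term pq: subtract (⅛)·f_1 from pq + p - 4q² - 4q → p - 4q² - 4q - 1
  leading term p: subtract (1)·k_4 from p - 4q² - 4q - 1 → -5q² - 6q - 1
  leading term q²: no divisor's leading term divides it; move -5q² to the remainder.
  leading term q: no divisor's leading term divides it; move -6q to the remainder.
  leading term 1: no divisor's leading term divides it; move -1 to the remainder.
  remainder -5q² - 6q - 1 ≠ 0; add k_5 = -5q² - 6q - 1 to the basis.

S(f_2,f_3): lcm = p². S = -3/2pq + p - 5q - 15/2.
  leading term pq: subtract (-3/16)·f_1 from -3/2pq + p - 5q - 15/2 → p - 5q - 6
  leading term p: subtract (1)·k_4 from p - 5q - 6 → -q² - 7q - 6
  leading term q²: subtract (⅕)·k_5 from -q² - 7q - 6 → -29/5q - 29/5
  leading term q: no divisor's leading term divides it; move -29/5q to the remainder.
  leading term 1: no divisor's leading term divides it; move -29/5 to the remainder.
  remainder -29/5q - 29/5 ≠ 0; add k_6 = -29/5q - 29/5 to the basis.

S(f_1,k_4): lcm = pq. S = -q³ - 2q² + 1.
  leading term q³: subtract (⅕q)·k_5 from -q³ - 2q² + 1 → -⅘q² + ⅕q + 1
  leading term q²: subtract (4/25)·k_5 from -⅘q² + ⅕q + 1 → 29/25q + 29/25
  leading term q: subtract (-⅕)·k_6 from 29/25q + 29/25 → 0
  remainder 0.

S(f_2,k_4): lcm = p². S = -pq² - 2pq - q - 2.
  leading term pq²: subtract (-⅛q)·f_1 from -pq² - 2pq - q - 2 → -2pq - 2
  leading term pq: subtract (-¼)·f_1 from -2pq - 2 → 0
  remainder 0.

S(f_3,k_4): lcm = p². S = -pq² - ½pq - p + 4q + 11/2.
  leading term pq²: subtract (-⅛q)·f_1 from -pq² - ½pq - p + 4q + 11/2 → -½pq - p + 5q + 11/2
  leading term pq: subtract (-1/16)·f_1 from -½pq - p + 5q + 11/2 → -p + 5q + 6
  leading term p: subtract (-1)·k_4 from -p + 5q + 6 → q² + 7q + 6
  leading term q²: subtract (-⅕)·k_5 from q² + 7q + 6 → 29/5q + 29/5
  leading term q: subtract (-1)·k_6 from 29/5q + 29/5 → 0
  remainder 0.

S(f_1,k_5): lcm = pq². S = -6/5pq - ⅕p + q.
  leading term pq: subtract (-3/20)·f_1 from -6/5pq - ⅕p + q → -⅕p + q + 6/5
  leading term p: subtract (-⅕)·k_4 from -⅕p + q + 6/5 → ⅕q² + 7/5q + 6/5
  leading term q²: subtract (-1/25)·k_5 from ⅕q² + 7/5q + 6/5 → 29/25q + 29/25
  leading term q: subtract (-⅕)·k_6 from 29/25q + 29/25 → 0
  remainder 0.

S(f_2,k_5): leading monomials are coprime, so the S-polynomial reduces to 0 (Buchberger's first criterion).
S(f_3,k_5): leading monomials are coprime, so the S-polynomial reduces to 0 (Buchberger's first criterion).
S(k_4,k_5): leading monomials are coprime, so the S-polynomial reduces to 0 (Buchberger's first criterion).
S(f_1,k_6): lcm = pq. S = -p + 1.
  leading term p: subtract (-1)·k_4 from -p + 1 → q² + 2q + 1
  leading term q²: subtract (-⅕)·k_5 from q² + 2q + 1 → ⅘q + ⅘
  leading term q: subtract (-4/29)·k_6 from ⅘q + ⅘ → 0
  remainder 0.

S(f_2,k_6): leading monomials are coprime, so the S-polynomial reduces to 0 (Buchberger's first criterion).
S(f_3,k_6): leading monomials are coprime, so the S-polynomial reduces to 0 (Buchberger's first criterion).
S(k_4,k_6): leading monomials are coprime, so the S-polynomial reduces to 0 (Buchberger's first criterion).
S(k_5,k_6): lcm = q². S = ⅕q + ⅕.
  leading term q: subtract (-1/29)·k_6 from ⅕q + ⅕ → 0
  remainder 0.

Every S-polynomial of the final basis reduces to 0, so we have a Gröbner basis.
Inter-reduce: drop elements whose leading term is divisible by another's, tail-reduce, and make monic.
Reduced Gröbner basis: {p - 1, q + 1}.
Label its elements g_1 = p - 1, g_2 = q + 1.

Reduce h = -p² + 8p + q² + 5/4q - 55/4 modulo G:
  leading term p²: subtract (-p)·g_1 from -p² + 8p + q² + 5/4q - 55/4 → 7p + q² + 5/4q - 55/4
  leading term p: subtract (7)·g_1 from 7p + q² + 5/4q - 55/4 → q² + 5/4q - 27/4
  leading term q²: subtract (q)·g_2 from q² + 5/4q - 27/4 → ¼q - 27/4
  leading term q: subtract (¼)·g_2 from ¼q - 27/4 → -7
  leading term 1: no divisor's leading term divides it; move -7 to the remainder.
  normal form = -7.
The normal form is nonzero, so h ∉ I. Since h minus its normal form lies in I, I + (h) = I + (r) where r = -7; decide whether this ideal is the whole ring.
Here r = -7 is a nonzero constant, hence a unit: 1 ∈ I + (h), the Gröbner basis of I + (h) is {1}, and the enlarged system has no common solution — adjoining h is inconsistent.

Adjoining -p² + 8p + q² + 5/4q - 55/4 makes the ideal the whole ring: the system is inconsistent.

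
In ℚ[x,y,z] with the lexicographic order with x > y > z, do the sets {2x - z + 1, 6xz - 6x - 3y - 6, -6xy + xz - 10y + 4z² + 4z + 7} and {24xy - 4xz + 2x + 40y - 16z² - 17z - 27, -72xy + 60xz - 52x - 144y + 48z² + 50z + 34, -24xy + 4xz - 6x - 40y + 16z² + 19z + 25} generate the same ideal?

Yes, the ideals are equal.

Two ideals are equal iff their reduced Gröbner bases coincide (the reduced basis is unique for a fixed ordering).
Buchberger on the first generating set:
f_1 = 2x - z + 1, LT = x.
f_2 = 6xz - 6x - 3y - 6, LT = xz.
f_3 = -6xy + xz - 10y + 4z² + 4z + 7, LT = xy.

S(f_1,f_2): lcm = xz. S = x + ½y - ½z² + ½z + 1.
  reduce S modulo (f_1, f_2, f_3):
  remainder ½y - ½z² + z + ½ ≠ 0; add g_4 = ½y - ½z² + z + ½ to the basis.

S(f_1,f_3): lcm = xy. S = ⅙xz - ½yz - 7/6y + ⅔z² + ⅔z + 7/6.
  reduce S modulo (f_1, f_2, f_3, g_4):
  remainder -½z³ + 7/12z² + 41/12z + 7/3 ≠ 0; add g_5 = -½z³ + 7/12z² + 41/12z + 7/3 to the basis.

The other S-polynomials (S(f_2,f_3), S(f_1,g_4), S(f_2,g_4), S(f_3,g_4), S(f_1,g_5), S(f_2,g_5), S(f_3,g_5), S(g_4,g_5)) all reduce to 0 modulo the current basis, so we have a Gröbner basis.
Inter-reduce: drop elements whose leading term is divisible by another's, tail-reduce, and make monic.
Reduced Gröbner basis: {x - ½z + ½, y - z² + 2z + 1, z³ - 7/6z² - 41/6z - 14/3}.

Buchberger on the second generating set:
h_1 = 24xy - 4xz + 2x + 40y - 16z² - 17z - 27, LT = xy.
h_2 = -72xy + 60xz - 52x - 144y + 48z² + 50z + 34, LT = xy.
h_3 = -24xy + 4xz - 6x - 40y + 16z² + 19z + 25, LT = xy.

S(h_1,h_2): lcm = xy. S = ⅔xz - 23/36x - ⅓y - 1/72z - 47/72.
  reduce S modulo (h_1, h_2, h_3):
  remainder ⅔xz - 23/36x - ⅓y - 1/72z - 47/72 ≠ 0; add k_4 = ⅔xz - 23/36x - ⅓y - 1/72z - 47/72 to the basis.

S(h_1,h_3): lcm = xy. S = -⅙x + 1/12z - 1/12.
  reduce S modulo (h_1, h_2, h_3, k_4):
  remainder -⅙x + 1/12z - 1/12 ≠ 0; add k_5 = -⅙x + 1/12z - 1/12 to the basis.

S(h_1,k_4): lcm = xyz. S = 23/24xy - ⅙xz² + 1/12xz + ½y² + 27/16yz + 47/48y - ⅔z³ - 17/24z² - 9/8z.
  reduce S modulo (h_1, h_2, h_3, k_4, k_5):
  remainder ½y² + 77/48yz - 83/144y - ⅔z³ - 7/96z² - 175/288z + 167/144 ≠ 0; add k_6 = ½y² + 77/48yz - 83/144y - ⅔z³ - 7/96z² - 175/288z + 167/144 to the basis.

S(h_3,k_4): lcm = xyz. S = 23/24xy - ⅙xz² + ¼xz + ½y² + 27/16yz + 47/48y - ⅔z³ - 19/24z² - 25/24z.
  reduce S modulo (h_1, h_2, h_3, k_4, k_5, k_6):
  remainder 1/12y - 1/12z² + ⅙z + 1/12 ≠ 0; add k_7 = 1/12y - 1/12z² + ⅙z + 1/12 to the basis.

S(h_1,k_5): lcm = xy. S = -⅙xz + 1/12x + ½yz + 7/6y - ⅔z² - 17/24z - 9/8.
  reduce S modulo (h_1, h_2, h_3, k_4, k_5, k_6, k_7):
  remainder ½z³ - 7/12z² - 41/12z - 7/3 ≠ 0; add k_8 = ½z³ - 7/12z² - 41/12z - 7/3 to the basis.

The other S-polynomials (S(h_2,h_3), S(h_2,k_4), S(h_2,k_5), S(h_3,k_5), S(k_4,k_5), S(h_1,k_6), S(h_2,k_6), S(h_3,k_6), S(k_4,k_6), S(k_5,k_6), S(h_1,k_7), S(h_2,k_7), S(h_3,k_7), S(k_4,k_7), S(k_5,k_7), S(k_6,k_7), S(h_1,k_8), S(h_2,k_8), S(h_3,k_8), S(k_4,k_8), S(k_5,k_8), S(k_6,k_8), S(k_7,k_8)) all reduce to 0 modulo the current basis, so we have a Gröbner basis.
Inter-reduce: drop elements whose leading term is divisible by another's, tail-reduce, and make monic.
Reduced Gröbner basis: {x - ½z + ½, y - z² + 2z + 1, z³ - 7/6z² - 41/6z - 14/3}.

The two bases agree; hence the ideals are identical.
The same test decides containment: I ⊆ J iff every generator of I reduces to 0 modulo a Gröbner basis of J.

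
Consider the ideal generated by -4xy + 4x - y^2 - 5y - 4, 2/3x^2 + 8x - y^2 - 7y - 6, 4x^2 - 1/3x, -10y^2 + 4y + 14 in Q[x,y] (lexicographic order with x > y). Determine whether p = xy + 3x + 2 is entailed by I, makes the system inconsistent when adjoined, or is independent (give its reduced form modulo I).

Adjoining xy + 3x + 2 makes the ideal the whole ring: the system is inconsistent.

First compute the reduced Gröbner basis of I by Buchberger's algorithm.
f_1 = -4xy + 4x - y^2 - 5y - 4, LT = xy.
f_2 = 2/3x^2 + 8x - y^2 - 7y - 6, LT = x^2.
f_3 = 4x^2 - 1/3x, LT = x^2.
f_4 = -10y^2 + 4y + 14, LT = y^2.

S(f_1,f_2): lcm = x^2y. S = -x^2 + 1/4xy^2 - 43/4xy + x + 3/2y^3 + 21/2y^2 + 9y.
  reduce S modulo (f_1, f_2, f_3, f_4):
  remainder 5/2x + 7257/400y + 7257/400 ≠ 0; add h_5 = 5/2x + 7257/400y + 7257/400 to the basis.

S(f_1,f_3): lcm = x^2y. S = -x^2 + 1/4xy^2 + 4/3xy + x.
  reduce S modulo (f_1, f_2, f_3, f_4, h_5):
  remainder -95633/800y - 95633/800 ≠ 0; add h_6 = -95633/800y - 95633/800 to the basis.

The other S-polynomials (S(f_1,f_4), S(f_2,f_3), S(f_2,f_4), S(f_3,f_4), S(f_1,h_5), S(f_2,h_5), S(f_3,h_5), S(f_4,h_5), S(f_1,h_6), S(f_2,h_6), S(f_3,h_6), S(f_4,h_6), S(h_5,h_6)) all reduce to 0 modulo the current basis, so we have a Gröbner basis.
Inter-reduce: drop elements whose leading term is divisible by another's, tail-reduce, and make monic.
Reduced Gröbner basis: {x, y + 1}.
Label its elements g_1 = x, g_2 = y + 1.

Reduce p = xy + 3x + 2 modulo G:
  leading term xy: subtract (y)·g_1 from xy + 3x + 2 → 3x + 2
  leading term x: subtract (3)·g_1 from 3x + 2 → 2
  leading term 1: no divisor's leading term divides it; move 2 to the remainder.
  normal form = 2.
The normal form is nonzero, so p ∉ I. Since p minus its normal form lies in I, I + (p) = I + (r) where r = 2; decide whether this ideal is the whole ring.
Here r = 2 is a nonzero constant, hence a unit: 1 ∈ I + (p), the Gröbner basis of I + (p) is {1}, and the enlarged system has no common solution — adjoining p is inconsistent.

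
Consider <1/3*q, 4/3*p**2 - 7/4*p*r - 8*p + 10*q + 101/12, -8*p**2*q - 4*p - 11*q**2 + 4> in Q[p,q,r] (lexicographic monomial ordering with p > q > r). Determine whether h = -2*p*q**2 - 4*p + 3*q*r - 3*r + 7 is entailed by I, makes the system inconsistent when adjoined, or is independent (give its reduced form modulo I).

First compute the reduced Gröbner basis of I by Buchberger's algorithm.
f_1 = 1/3*q, LT = q.
f_2 = 4/3*p**2 - 7/4*p*r - 8*p + 10*q + 101/12, LT = p**2.
f_3 = -8*p**2*q - 4*p - 11*q**2 + 4, LT = p**2*q.

S(f_1,f_3): lcm = p**2*q. S = -1/2*p - 11/8*q**2 + 1/2.
  leading term p: no divisor's leading term divides it; move -1/2*p to the remainder.
  leading term q**2: subtract (-33/8*q)·f_1 from -11/8*q**2 + 1/2 → 1/2
  leading term 1: no divisor's leading term divides it; move 1/2 to the remainder.
  remainder -1/2*p + 1/2 ≠ 0; add k_4 = -1/2*p + 1/2 to the basis.

S(f_2,k_4): lcm = p**2. S = -21/16*p*r - 5*p + 15/2*q + 101/16.
  leading term p*r: subtract (21/8*r)·k_4 from -21/16*p*r - 5*p + 15/2*q + 101/16 → -5*p + 15/2*q - 21/16*r + 101/16
  leading term p: subtract (10)·k_4 from -5*p + 15/2*q - 21/16*r + 101/16 → 15/2*q - 21/16*r + 21/16
  leading term q: subtract (45/2)·f_1 from 15/2*q - 21/16*r + 21/16 → -21/16*r + 21/16
  leading term r: no divisor's leading term divides it; move -21/16*r to the remainder.
  leading term 1: no divisor's leading term divides it; move 21/16 to the remainder.
  remainder -21/16*r + 21/16 ≠ 0; add k_5 = -21/16*r + 21/16 to the basis.

The other S-polynomials (S(f_1,f_2), S(f_2,f_3), S(f_1,k_4), S(f_3,k_4), S(f_1,k_5), S(f_2,k_5), S(f_3,k_5), S(k_4,k_5)) all reduce to 0 modulo the current basis, so we have a Gröbner basis.
Inter-reduce: drop elements whose leading term is divisible by another's, tail-reduce, and make monic.
Reduced Gröbner basis: {p - 1, q, r - 1}.
Label its elements g_1 = p - 1, g_2 = q, g_3 = r - 1.

Reduce h = -2*p*q**2 - 4*p + 3*q*r - 3*r + 7 modulo G:
  leading term p*q**2: subtract (-2*q**2)·g_1 from -2*p*q**2 - 4*p + 3*q*r - 3*r + 7 → -4*p - 2*q**2 + 3*q*r - 3*r + 7
  leading term p: subtract (-4)·g_1 from -4*p - 2*q**2 + 3*q*r - 3*r + 7 → -2*q**2 + 3*q*r - 3*r + 3
  leading term q**2: subtract (-2*q)·g_2 from -2*q**2 + 3*q*r - 3*r + 3 → 3*q*r - 3*r + 3
  leading term q*r: subtract (3*r)·g_2 from 3*q*r - 3*r + 3 → -3*r + 3
  leading term r: subtract (-3)·g_3 from -3*r + 3 → 0
  normal form = 0.
Since the normal form is 0, h ∈ I.

-2*p*q**2 - 4*p + 3*q*r - 3*r + 7 lies in I (it reduces to 0).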